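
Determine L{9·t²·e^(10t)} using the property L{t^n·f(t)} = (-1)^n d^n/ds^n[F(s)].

L{e^(10t)} = 1/(s-10). d/ds[1/(s-10)] = -1/(s-10)². d²/ds²[1/(s-10)] = 2/(s-10)³. So L{t²·e^(10t)} = (-1)² · 2/(s-10)³ = 2/(s-10)³. Then L{9·t²·e^(10t)} = 9·2/(s-10)³ = 18/(s-10)³

Final answer: 18/(s-10)³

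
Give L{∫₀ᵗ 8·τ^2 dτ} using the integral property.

L{∫₀ᵗ f(τ)dτ} = F(s)/s with f(t) = 8t^2. F(s) = 16/s^3, so L{∫₀ᵗ 8·τ^2 dτ} = (16/s^3)/s = 16/s^4. (Check: ∫₀ᵗ 8·τ^2 dτ = 8t^3/3.)

Final answer: 16/s^4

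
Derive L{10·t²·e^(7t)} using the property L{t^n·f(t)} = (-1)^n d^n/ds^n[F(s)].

L{e^(7t)} = 1/(s-7). d/ds[1/(s-7)] = -1/(s-7)². d²/ds²[1/(s-7)] = 2/(s-7)³. So L{t²·e^(7t)} = (-1)² · 2/(s-7)³ = 2/(s-7)³. Then L{10·t²·e^(7t)} = 10·2/(s-7)³ = 20/(s-7)³

Final answer: 20/(s-7)³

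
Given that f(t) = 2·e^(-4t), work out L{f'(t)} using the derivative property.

f(0) = 2, F(s) = 2/(s+4). L{f'(t)} = s·F(s) - f(0) = 2s/(s+4) - 2 = (2s - 2(s+4))/(s+4) = -8/(s+4)

Final answer: -8/(s+4)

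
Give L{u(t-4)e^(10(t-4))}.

u(t-a)f(t-a) with f(t)=e^(10t). L{e^(10t)} = 1/(s-10). By time shift: e^(-4s)/(s-10)

Final answer: e^(-4s)/(s-10)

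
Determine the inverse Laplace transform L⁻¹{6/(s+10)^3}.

L⁻¹{n!/(s-a)^(n+1)} = t^n·e^(at) with n=2, a=-10. So L⁻¹{2/(s+10)^3} = t^2·e^(-10t), and L⁻¹{6/(s+10)^3} = (6/2)·t^2·e^(-10t) = 3·t^2·e^(-10t)

Final answer: 3·t^2·e^(-10t)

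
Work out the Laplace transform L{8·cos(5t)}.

L{cos(ωt)} = s/(s² + ω²), so L{cos(5t)} = s/(s² + 25). Then L{8·cos(5t)} = 8·s/(s² + 25) = 8s/(s² + 25)

Final answer: 8s/(s² + 25)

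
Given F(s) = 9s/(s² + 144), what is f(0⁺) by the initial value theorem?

f(0⁺) = lim_{s→∞} s·9s/(s² + 144) = lim_{s→∞} 9s²/(s² + 144) = 9

Final answer: 9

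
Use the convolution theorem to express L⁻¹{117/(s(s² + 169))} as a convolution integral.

117/(s(s² + 169)) = (1/s)·(117/(s² + 169)) = L{1}·L{9·sin(13t)}. So f(t) = 1*(9·sin(13t)) = ∫₀ᵗ 9·sin(13τ) dτ

Final answer: ∫₀ᵗ 9·sin(13τ) dτ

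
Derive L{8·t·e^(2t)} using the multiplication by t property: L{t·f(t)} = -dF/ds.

Using L{t^n·e^(at)} = n!/(s-a)^(n+1), L{t·e^(2t)} = 1/(s-2)^2, so L{8·t·e^(2t)} = 8·1/(s-2)^2 = 8/(s-2)^2

Final answer: 8/(s-2)^2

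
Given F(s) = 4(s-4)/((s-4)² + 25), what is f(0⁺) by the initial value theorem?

f(0⁺) = lim_{s→∞} sF(s) = lim_{s→∞} 4s(s-4)/((s-4)² + 25) = 4

Final answer: 4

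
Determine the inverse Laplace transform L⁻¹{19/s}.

L⁻¹{c/s} = c, so L⁻¹{19/s} = 19

Final answer: 19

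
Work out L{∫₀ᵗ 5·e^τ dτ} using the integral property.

L{∫₀ᵗ f(τ)dτ} = F(s)/s with F(s) = 5/(s-1), so L{∫₀ᵗ 5·e^τ dτ} = 5/(s(s-1))

Final answer: 5/(s(s-1))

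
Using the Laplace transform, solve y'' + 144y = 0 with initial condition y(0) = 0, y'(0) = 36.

L{y''} + 144L{y} = 0. s²Y - 0 - 36 + 144Y = 0. Y(s² + 144) = 36. Y = (36)/(s² + 144). Inverting: y(t) = 3sin(12t)

Final answer: y(t) = 3sin(12t)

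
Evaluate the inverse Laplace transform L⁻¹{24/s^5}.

L⁻¹{n!/s^(n+1)} = t^n with n=4. So L⁻¹{24/s^5} = t^4

Final answer: t^4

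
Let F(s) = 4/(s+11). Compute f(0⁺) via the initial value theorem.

f(0⁺) = lim_{s→∞} s·4/(s+11) = lim_{s→∞} 4s/(s+11) = 4

Final answer: 4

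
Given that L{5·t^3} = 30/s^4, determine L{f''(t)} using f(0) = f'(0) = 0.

L{f''(t)} = s²F(s) - sf(0) - f'(0) = s²·30/s^4 - 0 - 0 = 30/s^2

Final answer: 30/s^2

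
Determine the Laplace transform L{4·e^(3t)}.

L{e^(at)} = 1/(s-a), so L{e^(3t)} = 1/(s-3). Then L{4·e^(3t)} = 4/(s-3)

Final answer: 4/(s-3)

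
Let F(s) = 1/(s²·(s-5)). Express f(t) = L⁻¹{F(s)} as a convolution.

1/(s²·(s-5)) = (1/s^2)·(1/(s-5)) = L{t}·L{e^(5t)}. So f(t) = t*e^(5t) = ∫₀ᵗ τ·e^(5(t-τ)) dτ

Final answer: ∫₀ᵗ τ·e^(5(t-τ)) dτ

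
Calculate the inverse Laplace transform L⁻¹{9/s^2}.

L⁻¹{n!/s^(n+1)} = t^n with n=1. So L⁻¹{1/s^2} = t, and L⁻¹{9/s^2} = (9/1)·t = 9·t

Final answer: 9·t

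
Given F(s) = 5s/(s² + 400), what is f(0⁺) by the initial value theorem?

f(0⁺) = lim_{s→∞} s·5s/(s² + 400) = lim_{s→∞} 5s²/(s² + 400) = 5

Final answer: 5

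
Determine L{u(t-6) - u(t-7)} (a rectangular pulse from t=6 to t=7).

L{u(t-a)} = e^(-as)/s. L{u(t-6) - u(t-7)} = (e^(-6s) - e^(-7s))/s

Final answer: (e^(-6s) - e^(-7s))/s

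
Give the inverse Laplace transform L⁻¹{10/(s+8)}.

L⁻¹{1/(s-a)} = e^(at), so L⁻¹{1/(s+8)} = e^(-8t), and L⁻¹{10/(s+8)} = 10·e^(-8t)

Final answer: 10·e^(-8t)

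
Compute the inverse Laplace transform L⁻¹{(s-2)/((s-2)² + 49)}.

Using frequency shift, L⁻¹{(s-2)/((s-2)² + 49)} = e^(2t)·cos(7t)

Final answer: e^(2t)·cos(7t)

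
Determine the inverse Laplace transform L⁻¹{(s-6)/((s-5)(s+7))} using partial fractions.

Using partial fractions, f(t) = (-e^(5t) + 13e^(-7t))/12

Final answer: (-e^(5t) + 13e^(-7t))/12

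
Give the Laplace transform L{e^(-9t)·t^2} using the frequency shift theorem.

L{e^(at)·t^n} = n!/(s-a)^(n+1), so L{e^(-9t)·t^2} = 2/(s+9)^3

Final answer: 2/(s+9)^3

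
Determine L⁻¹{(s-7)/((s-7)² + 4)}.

Using frequency shift: L⁻¹{(s-a)/((s-a)² + b²)} = e^(at)cos(bt). Here a=7, b=2

Final answer: e^(7t)·cos(2t)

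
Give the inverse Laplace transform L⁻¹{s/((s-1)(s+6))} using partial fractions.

Using partial fractions, f(t) = (e^t + 6e^(-6t))/7

Final answer: (e^t + 6e^(-6t))/7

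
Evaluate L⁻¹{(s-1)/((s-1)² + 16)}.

Using frequency shift: L⁻¹{(s-a)/((s-a)² + b²)} = e^(at)cos(bt). Here a=1, b=4

Final answer: e^t·cos(4t)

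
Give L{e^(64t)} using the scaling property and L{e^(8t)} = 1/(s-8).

Using L{f(at)} = (1/a)F(s/a) with a=8 and f(t) = e^(8t): L{e^(64t)} = (1/8) · 1/((s/8)-8) = (1/8) · 8/(s-64) = 1/(s-64)

Final answer: 1/(s-64)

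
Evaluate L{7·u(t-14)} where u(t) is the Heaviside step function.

L{u(t-a)} = e^(-as)/s. Here a=14, so L{u(t-14)} = e^(-14s)/s, and L{7·u(t-14)} = 7·e^(-14s)/s

Final answer: 7·e^(-14s)/s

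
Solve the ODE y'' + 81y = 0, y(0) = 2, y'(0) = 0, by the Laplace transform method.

L{y''} + 81L{y} = 0. s²Y - 2s - 0 + 81Y = 0. Y(s² + 81) = 2s. Y = (2s)/(s² + 81). Inverting: y(t) = 2cos(9t)

Final answer: y(t) = 2cos(9t)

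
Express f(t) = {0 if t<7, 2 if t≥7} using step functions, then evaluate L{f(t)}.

f(t) = 2·u(t-7). L{u(t-7)} = e^(-7s)/s, so L{f(t)} = 2·e^(-7s)/s

Final answer: 2·e^(-7s)/s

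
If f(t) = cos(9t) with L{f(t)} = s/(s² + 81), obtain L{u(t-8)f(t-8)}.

Time shift theorem: L{u(t-a)f(t-a)} = e^(-as)F(s). Here a=8, F(s) = s/(s² + 81), so L{u(t-8)f(t-8)} = e^(-8s)·s/(s² + 81)

Final answer: e^(-8s)·s/(s² + 81)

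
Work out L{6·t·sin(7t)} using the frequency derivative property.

L{sin(7t)} = 7/(s² + 49). By L{t·f(t)} = -F'(s): -d/ds[7/(s² + 49)] = -(7)·(-2s)/(s² + 49)² = 14s/(s² + 49)². Then L{6·t·sin(7t)} = 6·14s/(s² + 49)² = 84s/(s² + 49)²

Final answer: 84s/(s² + 49)²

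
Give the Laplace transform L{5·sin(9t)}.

L{sin(ωt)} = ω/(s² + ω²), so L{sin(9t)} = 9/(s² + 81). Then L{5·sin(9t)} = 5·9/(s² + 81) = 45/(s² + 81)

Final answer: 45/(s² + 81)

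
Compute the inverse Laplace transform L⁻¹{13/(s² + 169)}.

L⁻¹{13/(s² + 169)} = sin(13t)

Final answer: sin(13t)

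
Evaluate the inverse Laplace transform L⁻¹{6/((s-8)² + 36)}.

Using frequency shift, L⁻¹{6/((s-8)² + 36)} = e^(8t)·sin(6t)

Final answer: e^(8t)·sin(6t)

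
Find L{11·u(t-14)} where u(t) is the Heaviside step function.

L{u(t-a)} = e^(-as)/s. Here a=14, so L{u(t-14)} = e^(-14s)/s, and L{11·u(t-14)} = 11·e^(-14s)/s

Final answer: 11·e^(-14s)/s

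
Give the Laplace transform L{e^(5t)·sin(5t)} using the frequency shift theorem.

Frequency shift: L{e^(at)f(t)} = F(s-a). L{e^(5t)·sin(5t)} = 5/((s-5)² + 25)

Final answer: 5/((s-5)² + 25)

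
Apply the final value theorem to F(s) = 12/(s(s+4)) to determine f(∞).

f(∞) = lim_{s→0} s·12/(s(s+4)) = lim_{s→0} 12/(s+4) = 12/4 = 3

Final answer: 3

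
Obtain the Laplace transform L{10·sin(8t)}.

L{sin(ωt)} = ω/(s² + ω²), so L{sin(8t)} = 8/(s² + 64). Then L{10·sin(8t)} = 10·8/(s² + 64) = 80/(s² + 64)

Final answer: 80/(s² + 64)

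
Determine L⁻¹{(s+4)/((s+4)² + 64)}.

Using frequency shift: L⁻¹{(s-a)/((s-a)² + b²)} = e^(at)cos(bt). Here a=-4, b=8

Final answer: e^(-4t)·cos(8t)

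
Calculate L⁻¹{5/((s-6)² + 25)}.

Form: b/((s-a)² + b²) → e^(at)sin(bt). With a=6, b=5

Final answer: e^(6t)·sin(5t)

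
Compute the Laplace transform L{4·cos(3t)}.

L{cos(ωt)} = s/(s² + ω²), so L{cos(3t)} = s/(s² + 9). Then L{4·cos(3t)} = 4·s/(s² + 9) = 4s/(s² + 9)

Final answer: 4s/(s² + 9)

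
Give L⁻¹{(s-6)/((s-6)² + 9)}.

Using frequency shift: L⁻¹{(s-a)/((s-a)² + b²)} = e^(at)cos(bt). Here a=6, b=3

Final answer: e^(6t)·cos(3t)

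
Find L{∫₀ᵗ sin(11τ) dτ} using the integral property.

L{∫₀ᵗ f(τ)dτ} = F(s)/s with F(s) = 11/(s² + 121), so the result is (11/(s² + 121))/s = 11/(s(s² + 121))

Final answer: 11/(s(s² + 121))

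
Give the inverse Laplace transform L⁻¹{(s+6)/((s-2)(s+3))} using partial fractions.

Using partial fractions, f(t) = (8e^(2t) - 3e^(-3t))/5

Final answer: (8e^(2t) - 3e^(-3t))/5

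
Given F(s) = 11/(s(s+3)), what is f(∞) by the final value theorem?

f(∞) = lim_{s→0} s·11/(s(s+3)) = lim_{s→0} 11/(s+3) = 11/3 = 11/3

Final answer: 11/3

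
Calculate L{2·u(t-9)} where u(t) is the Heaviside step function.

L{u(t-a)} = e^(-as)/s. Here a=9, so L{u(t-9)} = e^(-9s)/s, and L{2·u(t-9)} = 2·e^(-9s)/s

Final answer: 2·e^(-9s)/s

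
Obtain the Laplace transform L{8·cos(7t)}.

L{cos(ωt)} = s/(s² + ω²), so L{cos(7t)} = s/(s² + 49). Then L{8·cos(7t)} = 8·s/(s² + 49) = 8s/(s² + 49)

Final answer: 8s/(s² + 49)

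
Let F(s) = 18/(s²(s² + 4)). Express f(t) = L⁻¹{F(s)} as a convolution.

18/(s²(s² + 4)) = (1/s²)·(18/(s² + 4)) = L{t}·L{9·sin(2t)}. So f(t) = t*(9·sin(2t)) = ∫₀ᵗ 9τ·sin(2(t-τ)) dτ

Final answer: ∫₀ᵗ 9τ·sin(2(t-τ)) dτ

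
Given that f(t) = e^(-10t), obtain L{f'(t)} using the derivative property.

f(0) = 1, F(s) = 1/(s+10). L{f'(t)} = s·F(s) - f(0) = s/(s+10) - 1 = (s - (s+10))/(s+10) = -10/(s+10)

Final answer: -10/(s+10)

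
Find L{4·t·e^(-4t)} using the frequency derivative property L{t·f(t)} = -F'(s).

L{e^(-4t)} = 1/(s+4). By frequency derivative: L{t·e^(-4t)} = -d/ds[1/(s+4)] = -(-1)/(s+4)² = 1/(s+4)². Then L{4·t·e^(-4t)} = 4·1/(s+4)² = 4/(s+4)²

Final answer: 4/(s+4)²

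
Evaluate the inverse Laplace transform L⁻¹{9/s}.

L⁻¹{c/s} = c, so L⁻¹{9/s} = 9

Final answer: 9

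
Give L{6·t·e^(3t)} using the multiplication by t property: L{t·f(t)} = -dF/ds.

Using L{t^n·e^(at)} = n!/(s-a)^(n+1), L{t·e^(3t)} = 1/(s-3)^2, so L{6·t·e^(3t)} = 6·1/(s-3)^2 = 6/(s-3)^2

Final answer: 6/(s-3)^2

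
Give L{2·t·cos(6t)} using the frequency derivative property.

L{cos(6t)} = s/(s² + 36). Derivative: d/ds[s/(s² + 36)] = [(s² + 36) - s·2s]/(s² + 36)² = (36 - s²)/(s² + 36)². So L{t·cos(6t)} = -F'(s) = (s² - 36)/(s² + 36)². Then L{2·t·cos(6t)} = 2·(s² - 36)/(s² + 36)²

Final answer: 2·(s² - 36)/(s² + 36)²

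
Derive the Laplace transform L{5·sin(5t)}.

L{sin(ωt)} = ω/(s² + ω²), so L{sin(5t)} = 5/(s² + 25). Then L{5·sin(5t)} = 5·5/(s² + 25) = 25/(s² + 25)

Final answer: 25/(s² + 25)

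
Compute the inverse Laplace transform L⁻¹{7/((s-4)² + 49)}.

Using frequency shift, L⁻¹{7/((s-4)² + 49)} = e^(4t)·sin(7t)

Final answer: e^(4t)·sin(7t)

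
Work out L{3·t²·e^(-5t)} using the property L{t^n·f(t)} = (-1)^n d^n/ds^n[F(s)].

L{e^(-5t)} = 1/(s+5). d/ds[1/(s+5)] = -1/(s+5)². d²/ds²[1/(s+5)] = 2/(s+5)³. So L{t²·e^(-5t)} = (-1)² · 2/(s+5)³ = 2/(s+5)³. Then L{3·t²·e^(-5t)} = 3·2/(s+5)³ = 6/(s+5)³

Final answer: 6/(s+5)³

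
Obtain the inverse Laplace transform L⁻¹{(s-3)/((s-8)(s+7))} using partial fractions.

Using partial fractions, f(t) = (5e^(8t) + 10e^(-7t))/15

Final answer: (5e^(8t) + 10e^(-7t))/15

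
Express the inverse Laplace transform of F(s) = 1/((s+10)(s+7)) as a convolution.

1/((s+10)(s+7)) = (1/(s+10))·(1/(s+7)) = L{e^(-10t)}·L{e^(-7t)}. So f(t) = e^(-10t)*e^(-7t) = ∫₀ᵗ e^(-10τ)·e^(-7(t-τ)) dτ

Final answer: ∫₀ᵗ e^(-10τ)·e^(-7(t-τ)) dτ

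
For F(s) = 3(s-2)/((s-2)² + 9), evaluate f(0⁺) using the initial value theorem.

f(0⁺) = lim_{s→∞} sF(s) = lim_{s→∞} 3s(s-2)/((s-2)² + 9) = 3

Final answer: 3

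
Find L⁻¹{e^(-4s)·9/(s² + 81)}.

L⁻¹{9/(s² + 81)} = sin(9t). By the time shift theorem, L⁻¹{e^(-as)F(s)} = u(t-a)f(t-a) with a=4, so L⁻¹{e^(-4s)·9/(s² + 81)} = u(t-4)·sin(9(t-4))

Final answer: u(t-4)·sin(9(t-4))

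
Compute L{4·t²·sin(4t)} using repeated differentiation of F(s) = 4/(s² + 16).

F(s) = 4/(s² + 16). F'(s) = -8s/(s² + 16)². F''(s) = -8(16 - 3s²)/(s² + 16)³ = (24s² - 128)/(s² + 16)³. So L{t²·sin(4t)} = (-1)² F''(s) = (24s² - 128)/(s² + 16)³. Then L{4·t²·sin(4t)} = 4·(24s² - 128)/(s² + 16)³ = (96s² - 512)/(s² + 16)³

Final answer: (96s² - 512)/(s² + 16)³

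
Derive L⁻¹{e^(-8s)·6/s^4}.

L⁻¹{6/s^4} = t^3. By the time shift theorem, L⁻¹{e^(-as)F(s)} = u(t-a)f(t-a) with a=8, so L⁻¹{e^(-8s)·6/s^4} = u(t-8)·(t-8)^3

Final answer: u(t-8)·(t-8)^3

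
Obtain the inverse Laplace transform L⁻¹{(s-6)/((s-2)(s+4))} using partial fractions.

Using partial fractions, f(t) = (-4e^(2t) + 10e^(-4t))/6

Final answer: (-4e^(2t) + 10e^(-4t))/6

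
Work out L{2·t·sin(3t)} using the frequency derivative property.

L{sin(3t)} = 3/(s² + 9). By L{t·f(t)} = -F'(s): -d/ds[3/(s² + 9)] = -(3)·(-2s)/(s² + 9)² = 6s/(s² + 9)². Then L{2·t·sin(3t)} = 2·6s/(s² + 9)² = 12s/(s² + 9)²

Final answer: 12s/(s² + 9)²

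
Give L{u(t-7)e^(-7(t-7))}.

u(t-a)f(t-a) with f(t)=e^(-7t). L{e^(-7t)} = 1/(s+7). By time shift: e^(-7s)/(s+7)

Final answer: e^(-7s)/(s+7)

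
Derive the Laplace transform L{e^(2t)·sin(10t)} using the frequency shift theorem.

Frequency shift: L{e^(at)f(t)} = F(s-a). L{e^(2t)·sin(10t)} = 10/((s-2)² + 100)

Final answer: 10/((s-2)² + 100)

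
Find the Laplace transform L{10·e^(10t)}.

L{e^(at)} = 1/(s-a), so L{e^(10t)} = 1/(s-10). Then L{10·e^(10t)} = 10/(s-10)

Final answer: 10/(s-10)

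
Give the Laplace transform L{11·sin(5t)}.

L{sin(ωt)} = ω/(s² + ω²), so L{sin(5t)} = 5/(s² + 25). Then L{11·sin(5t)} = 11·5/(s² + 25) = 55/(s² + 25)

Final answer: 55/(s² + 25)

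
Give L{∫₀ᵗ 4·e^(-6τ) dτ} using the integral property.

L{∫₀ᵗ f(τ)dτ} = F(s)/s with F(s) = 4/(s+6), so L{∫₀ᵗ 4·e^(-6τ) dτ} = 4/(s(s+6))

Final answer: 4/(s(s+6))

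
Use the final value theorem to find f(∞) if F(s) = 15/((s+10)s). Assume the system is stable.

f(∞) = lim_{s→0} sF(s) = lim_{s→0} 15/(s+10) = 3/2

Final answer: 3/2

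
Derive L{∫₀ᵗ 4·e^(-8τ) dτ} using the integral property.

L{∫₀ᵗ f(τ)dτ} = F(s)/s with F(s) = 4/(s+8), so L{∫₀ᵗ 4·e^(-8τ) dτ} = 4/(s(s+8))

Final answer: 4/(s(s+8))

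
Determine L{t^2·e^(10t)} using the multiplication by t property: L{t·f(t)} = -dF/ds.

Using L{t^n·e^(at)} = n!/(s-a)^(n+1), L{t^2·e^(10t)} = 2/(s-10)^3

Final answer: 2/(s-10)^3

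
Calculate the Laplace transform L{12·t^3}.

L{t^n} = n!/s^(n+1), so L{t^3} = 6/s^4. Then L{12·t^3} = 12·6/s^4 = 72/s^4

Final answer: 72/s^4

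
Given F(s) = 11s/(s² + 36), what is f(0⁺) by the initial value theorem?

f(0⁺) = lim_{s→∞} s·11s/(s² + 36) = lim_{s→∞} 11s²/(s² + 36) = 11

Final answer: 11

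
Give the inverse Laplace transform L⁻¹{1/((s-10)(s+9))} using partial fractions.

Decompose: A/(s-10) + B/(s+9). A = 1/19, B = -1/19. f(t) = (e^(10t) - e^(-9t))/19

Final answer: (e^(10t) - e^(-9t))/19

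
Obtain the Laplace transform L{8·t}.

L{t^n} = n!/s^(n+1), so L{t} = 1/s^2. Then L{8·t} = 8·1/s^2 = 8/s^2

Final answer: 8/s^2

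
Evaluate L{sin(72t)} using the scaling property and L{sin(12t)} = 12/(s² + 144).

Using L{f(at)} = (1/a)F(s/a) with a=6: L{sin(72t)} = (1/6) · 12/((s/6)² + 144) = (1/6) · 12·36/(s² + 5184) = 72/(s² + 5184)

Final answer: 72/(s² + 5184)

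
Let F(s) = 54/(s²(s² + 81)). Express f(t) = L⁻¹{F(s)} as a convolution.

54/(s²(s² + 81)) = (1/s²)·(54/(s² + 81)) = L{t}·L{6·sin(9t)}. So f(t) = t*(6·sin(9t)) = ∫₀ᵗ 6τ·sin(9(t-τ)) dτ

Final answer: ∫₀ᵗ 6τ·sin(9(t-τ)) dτ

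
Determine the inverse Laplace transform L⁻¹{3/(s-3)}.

L⁻¹{1/(s-a)} = e^(at), so L⁻¹{1/(s-3)} = e^(3t), and L⁻¹{3/(s-3)} = 3·e^(3t)

Final answer: 3·e^(3t)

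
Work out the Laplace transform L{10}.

L{10} = 10 · L{1} = 10/s

Final answer: 10/s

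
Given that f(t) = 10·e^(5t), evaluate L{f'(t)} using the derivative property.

f(0) = 10, F(s) = 10/(s-5). L{f'(t)} = s·F(s) - f(0) = 10s/(s-5) - 10 = (10s - 10(s-5))/(s-5) = 50/(s-5)

Final answer: 50/(s-5)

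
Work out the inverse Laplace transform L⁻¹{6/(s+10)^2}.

L⁻¹{n!/(s-a)^(n+1)} = t^n·e^(at) with n=1, a=-10. So L⁻¹{1/(s+10)^2} = t·e^(-10t), and L⁻¹{6/(s+10)^2} = (6/1)·t·e^(-10t) = 6·t·e^(-10t)

Final answer: 6·t·e^(-10t)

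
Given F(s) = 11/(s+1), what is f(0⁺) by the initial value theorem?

f(0⁺) = lim_{s→∞} s·11/(s+1) = lim_{s→∞} 11s/(s+1) = 11

Final answer: 11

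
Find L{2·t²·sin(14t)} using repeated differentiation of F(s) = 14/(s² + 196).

F(s) = 14/(s² + 196). F'(s) = -28s/(s² + 196)². F''(s) = -28(196 - 3s²)/(s² + 196)³ = (84s² - 5488)/(s² + 196)³. So L{t²·sin(14t)} = (-1)² F''(s) = (84s² - 5488)/(s² + 196)³. Then L{2·t²·sin(14t)} = 2·(84s² - 5488)/(s² + 196)³ = (168s² - 10976)/(s² + 196)³

Final answer: (168s² - 10976)/(s² + 196)³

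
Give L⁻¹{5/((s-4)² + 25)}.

Form: b/((s-a)² + b²) → e^(at)sin(bt). With a=4, b=5

Final answer: e^(4t)·sin(5t)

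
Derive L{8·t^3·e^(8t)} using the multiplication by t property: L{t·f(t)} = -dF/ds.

Using L{t^n·e^(at)} = n!/(s-a)^(n+1), L{t^3·e^(8t)} = 6/(s-8)^4, so L{8·t^3·e^(8t)} = 8·6/(s-8)^4 = 48/(s-8)^4

Final answer: 48/(s-8)^4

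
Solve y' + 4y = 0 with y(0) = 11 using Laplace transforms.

L{y'} + 4L{y} = 0. sY - 11 + 4Y = 0. Y(s+4) = 11. Y = 11/(s+4)

Final answer: y(t) = 11e^(-4t)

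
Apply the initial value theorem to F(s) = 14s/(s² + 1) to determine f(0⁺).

f(0⁺) = lim_{s→∞} s·14s/(s² + 1) = lim_{s→∞} 14s²/(s² + 1) = 14

Final answer: 14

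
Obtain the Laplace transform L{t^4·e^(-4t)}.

L{t^n·e^(at)} = n!/(s-a)^(n+1), so L{t^4·e^(-4t)} = 24/(s+4)^5

Final answer: 24/(s+4)^5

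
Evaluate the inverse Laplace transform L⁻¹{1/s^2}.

L⁻¹{n!/s^(n+1)} = t^n with n=1. So L⁻¹{1/s^2} = t

Final answer: t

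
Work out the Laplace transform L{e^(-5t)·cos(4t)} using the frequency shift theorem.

Frequency shift: L{e^(at)f(t)} = F(s-a). L{e^(-5t)·cos(4t)} = (s+5)/((s+5)² + 16)

Final answer: (s+5)/((s+5)² + 16)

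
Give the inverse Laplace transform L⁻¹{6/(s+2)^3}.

L⁻¹{n!/(s-a)^(n+1)} = t^n·e^(at) with n=2, a=-2. So L⁻¹{2/(s+2)^3} = t^2·e^(-2t), and L⁻¹{6/(s+2)^3} = (6/2)·t^2·e^(-2t) = 3·t^2·e^(-2t)

Final answer: 3·t^2·e^(-2t)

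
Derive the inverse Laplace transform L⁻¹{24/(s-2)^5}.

L⁻¹{n!/(s-a)^(n+1)} = t^n·e^(at), so L⁻¹{24/(s-2)^5} = t^4·e^(2t)

Final answer: t^4·e^(2t)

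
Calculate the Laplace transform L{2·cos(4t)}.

L{cos(ωt)} = s/(s² + ω²), so L{cos(4t)} = s/(s² + 16). Then L{2·cos(4t)} = 2·s/(s² + 16) = 2s/(s² + 16)

Final answer: 2s/(s² + 16)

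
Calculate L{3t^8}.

L{t^n} = n!/s^(n+1). So L{3t^8} = 3·8!/s^9 = 120960/s^9

Final answer: 120960/s^9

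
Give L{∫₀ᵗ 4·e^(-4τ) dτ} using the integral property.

L{∫₀ᵗ f(τ)dτ} = F(s)/s with F(s) = 4/(s+4), so L{∫₀ᵗ 4·e^(-4τ) dτ} = 4/(s(s+4))

Final answer: 4/(s(s+4))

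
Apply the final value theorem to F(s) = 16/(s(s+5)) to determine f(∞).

f(∞) = lim_{s→0} s·16/(s(s+5)) = lim_{s→0} 16/(s+5) = 16/5 = 16/5

Final answer: 16/5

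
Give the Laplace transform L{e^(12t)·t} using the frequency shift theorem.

L{e^(at)·t^n} = n!/(s-a)^(n+1), so L{e^(12t)·t} = 1/(s-12)^2

Final answer: 1/(s-12)^2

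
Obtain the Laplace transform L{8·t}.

L{t^n} = n!/s^(n+1), so L{t} = 1/s^2. Then L{8·t} = 8·1/s^2 = 8/s^2

Final answer: 8/s^2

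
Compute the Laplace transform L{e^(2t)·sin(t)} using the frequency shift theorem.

Frequency shift: L{e^(at)f(t)} = F(s-a). L{e^(2t)·sin(t)} = 1/((s-2)² + 1)

Final answer: 1/((s-2)² + 1)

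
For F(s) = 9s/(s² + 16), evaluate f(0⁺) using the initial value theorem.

f(0⁺) = lim_{s→∞} s·9s/(s² + 16) = lim_{s→∞} 9s²/(s² + 16) = 9

Final answer: 9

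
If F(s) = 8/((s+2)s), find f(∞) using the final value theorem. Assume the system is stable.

f(∞) = lim_{s→0} sF(s) = lim_{s→0} 8/(s+2) = 4

Final answer: 4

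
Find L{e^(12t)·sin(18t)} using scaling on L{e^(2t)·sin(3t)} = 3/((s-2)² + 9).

Scaling with a=6: L{e^(12t)·sin(18t)} = (1/6) · 3/((s/6-2)² + 9). Simplifying: 18/((s-12)² + 324)

Final answer: 18/((s-12)² + 324)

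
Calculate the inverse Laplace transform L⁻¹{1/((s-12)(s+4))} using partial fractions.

Decompose: A/(s-12) + B/(s+4). A = 1/16, B = -1/16. f(t) = (e^(12t) - e^(-4t))/16

Final answer: (e^(12t) - e^(-4t))/16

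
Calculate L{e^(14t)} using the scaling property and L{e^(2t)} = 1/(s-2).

Using L{f(at)} = (1/a)F(s/a) with a=7 and f(t) = e^(2t): L{e^(14t)} = (1/7) · 1/((s/7)-2) = (1/7) · 7/(s-14) = 1/(s-14)

Final answer: 1/(s-14)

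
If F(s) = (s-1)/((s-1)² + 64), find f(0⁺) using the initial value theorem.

f(0⁺) = lim_{s→∞} sF(s) = lim_{s→∞} s(s-1)/((s-1)² + 64) = 1

Final answer: 1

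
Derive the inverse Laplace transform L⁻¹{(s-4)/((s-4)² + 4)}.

Using frequency shift, L⁻¹{(s-4)/((s-4)² + 4)} = e^(4t)·cos(2t)

Final answer: e^(4t)·cos(2t)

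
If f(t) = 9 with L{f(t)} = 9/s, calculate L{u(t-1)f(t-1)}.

Time shift theorem: L{u(t-a)f(t-a)} = e^(-as)F(s). Here a=1, F(s) = 9/s, so L{u(t-1)f(t-1)} = e^(-s)·9/s

Final answer: e^(-s)·9/s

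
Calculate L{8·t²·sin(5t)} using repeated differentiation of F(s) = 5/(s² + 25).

F(s) = 5/(s² + 25). F'(s) = -10s/(s² + 25)². F''(s) = -10(25 - 3s²)/(s² + 25)³ = (30s² - 250)/(s² + 25)³. So L{t²·sin(5t)} = (-1)² F''(s) = (30s² - 250)/(s² + 25)³. Then L{8·t²·sin(5t)} = 8·(30s² - 250)/(s² + 25)³ = (240s² - 2000)/(s² + 25)³

Final answer: (240s² - 2000)/(s² + 25)³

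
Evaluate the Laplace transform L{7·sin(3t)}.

L{sin(ωt)} = ω/(s² + ω²), so L{sin(3t)} = 3/(s² + 9). Then L{7·sin(3t)} = 7·3/(s² + 9) = 21/(s² + 9)

Final answer: 21/(s² + 9)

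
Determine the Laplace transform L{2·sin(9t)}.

L{sin(ωt)} = ω/(s² + ω²), so L{sin(9t)} = 9/(s² + 81). Then L{2·sin(9t)} = 2·9/(s² + 81) = 18/(s² + 81)

Final answer: 18/(s² + 81)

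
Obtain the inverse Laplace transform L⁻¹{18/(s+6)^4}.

L⁻¹{n!/(s-a)^(n+1)} = t^n·e^(at) with n=3, a=-6. So L⁻¹{6/(s+6)^4} = t^3·e^(-6t), and L⁻¹{18/(s+6)^4} = (18/6)·t^3·e^(-6t) = 3·t^3·e^(-6t)

Final answer: 3·t^3·e^(-6t)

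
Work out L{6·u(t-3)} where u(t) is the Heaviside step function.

L{u(t-a)} = e^(-as)/s. Here a=3, so L{u(t-3)} = e^(-3s)/s, and L{6·u(t-3)} = 6·e^(-3s)/s

Final answer: 6·e^(-3s)/s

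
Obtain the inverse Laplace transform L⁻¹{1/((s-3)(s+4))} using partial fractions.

Decompose: A/(s-3) + B/(s+4). A = 1/7, B = -1/7. f(t) = (e^(3t) - e^(-4t))/7

Final answer: (e^(3t) - e^(-4t))/7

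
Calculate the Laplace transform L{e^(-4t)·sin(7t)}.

L{e^(at)·sin(ωt)} = ω/((s-a)² + ω²), so L{e^(-4t)·sin(7t)} = 7/((s+4)² + 49)

Final answer: 7/((s+4)² + 49)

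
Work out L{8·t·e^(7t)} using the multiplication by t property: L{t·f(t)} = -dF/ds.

Using L{t^n·e^(at)} = n!/(s-a)^(n+1), L{t·e^(7t)} = 1/(s-7)^2, so L{8·t·e^(7t)} = 8·1/(s-7)^2 = 8/(s-7)^2

Final answer: 8/(s-7)^2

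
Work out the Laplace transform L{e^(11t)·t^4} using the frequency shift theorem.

L{e^(at)·t^n} = n!/(s-a)^(n+1), so L{e^(11t)·t^4} = 24/(s-11)^5

Final answer: 24/(s-11)^5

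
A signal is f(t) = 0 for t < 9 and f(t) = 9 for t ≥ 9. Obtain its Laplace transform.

f(t) = 9·u(t-9). L{u(t-9)} = e^(-9s)/s, so L{f(t)} = 9·e^(-9s)/s

Final answer: 9·e^(-9s)/s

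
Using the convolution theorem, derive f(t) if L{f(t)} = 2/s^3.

2/s^3 = (2/s)·(1/s^2) = L{2}·L{t}. By convolution, f(t) = 2*t = ∫₀ᵗ 2·τ dτ = 2·t²/2

Final answer: 2·t²/2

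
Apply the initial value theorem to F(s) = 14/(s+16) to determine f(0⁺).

f(0⁺) = lim_{s→∞} s·14/(s+16) = lim_{s→∞} 14s/(s+16) = 14

Final answer: 14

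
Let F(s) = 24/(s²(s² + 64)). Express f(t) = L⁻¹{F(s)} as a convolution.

24/(s²(s² + 64)) = (1/s²)·(24/(s² + 64)) = L{t}·L{3·sin(8t)}. So f(t) = t*(3·sin(8t)) = ∫₀ᵗ 3τ·sin(8(t-τ)) dτ

Final answer: ∫₀ᵗ 3τ·sin(8(t-τ)) dτ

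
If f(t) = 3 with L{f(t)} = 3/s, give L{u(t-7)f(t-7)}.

Time shift theorem: L{u(t-a)f(t-a)} = e^(-as)F(s). Here a=7, F(s) = 3/s, so L{u(t-7)f(t-7)} = e^(-7s)·3/s

Final answer: e^(-7s)·3/s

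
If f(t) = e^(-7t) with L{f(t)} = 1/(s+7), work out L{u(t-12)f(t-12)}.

Time shift theorem: L{u(t-a)f(t-a)} = e^(-as)F(s). Here a=12, F(s) = 1/(s+7), so L{u(t-12)f(t-12)} = e^(-12s)·1/(s+7)

Final answer: e^(-12s)·1/(s+7)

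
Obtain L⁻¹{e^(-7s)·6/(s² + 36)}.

L⁻¹{6/(s² + 36)} = sin(6t). By the time shift theorem, L⁻¹{e^(-as)F(s)} = u(t-a)f(t-a) with a=7, so L⁻¹{e^(-7s)·6/(s² + 36)} = u(t-7)·sin(6(t-7))

Final answer: u(t-7)·sin(6(t-7))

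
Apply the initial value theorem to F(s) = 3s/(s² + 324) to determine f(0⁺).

f(0⁺) = lim_{s→∞} s·3s/(s² + 324) = lim_{s→∞} 3s²/(s² + 324) = 3

Final answer: 3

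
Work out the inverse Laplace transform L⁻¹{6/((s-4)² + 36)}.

Using frequency shift, L⁻¹{6/((s-4)² + 36)} = e^(4t)·sin(6t)

Final answer: e^(4t)·sin(6t)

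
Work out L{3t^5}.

L{t^n} = n!/s^(n+1). So L{3t^5} = 3·5!/s^6 = 360/s^6

Final answer: 360/s^6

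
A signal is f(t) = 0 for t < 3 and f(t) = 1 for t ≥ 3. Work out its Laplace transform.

f(t) = u(t-3). L{u(t-3)} = e^(-3s)/s, so L{f(t)} = e^(-3s)/s

Final answer: e^(-3s)/s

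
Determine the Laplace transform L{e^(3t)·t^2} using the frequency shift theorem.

L{e^(at)·t^n} = n!/(s-a)^(n+1), so L{e^(3t)·t^2} = 2/(s-3)^3

Final answer: 2/(s-3)^3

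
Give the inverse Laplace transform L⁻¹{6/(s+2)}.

L⁻¹{1/(s-a)} = e^(at), so L⁻¹{1/(s+2)} = e^(-2t), and L⁻¹{6/(s+2)} = 6·e^(-2t)

Final answer: 6·e^(-2t)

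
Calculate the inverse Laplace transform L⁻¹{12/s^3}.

L⁻¹{n!/s^(n+1)} = t^n with n=2. So L⁻¹{2/s^3} = t^2, and L⁻¹{12/s^3} = (12/2)·t^2 = 6·t^2

Final answer: 6·t^2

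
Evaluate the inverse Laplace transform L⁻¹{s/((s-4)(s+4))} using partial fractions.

Using partial fractions, f(t) = (4e^(4t) + 4e^(-4t))/8

Final answer: (4e^(4t) + 4e^(-4t))/8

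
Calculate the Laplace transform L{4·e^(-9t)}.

L{e^(at)} = 1/(s-a), so L{e^(-9t)} = 1/(s+9). Then L{4·e^(-9t)} = 4/(s+9)

Final answer: 4/(s+9)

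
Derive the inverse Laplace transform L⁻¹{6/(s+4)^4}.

L⁻¹{n!/(s-a)^(n+1)} = t^n·e^(at), so L⁻¹{6/(s+4)^4} = t^3·e^(-4t)

Final answer: t^3·e^(-4t)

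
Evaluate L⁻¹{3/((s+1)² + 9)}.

Form: b/((s-a)² + b²) → e^(at)sin(bt). With a=-1, b=3

Final answer: e^(-t)·sin(3t)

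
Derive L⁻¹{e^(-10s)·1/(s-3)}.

L⁻¹{1/(s-3)} = e^(3t). By the time shift theorem, L⁻¹{e^(-as)F(s)} = u(t-a)f(t-a) with a=10, so L⁻¹{e^(-10s)·1/(s-3)} = u(t-10)·e^(3(t-10))

Final answer: u(t-10)·e^(3(t-10))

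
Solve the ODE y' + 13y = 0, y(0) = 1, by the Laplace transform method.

L{y'} + 13L{y} = 0. sY - 1 + 13Y = 0. Y(s+13) = 1. Y = 1/(s+13)

Final answer: y(t) = e^(-13t)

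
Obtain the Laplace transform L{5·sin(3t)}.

L{sin(ωt)} = ω/(s² + ω²), so L{sin(3t)} = 3/(s² + 9). Then L{5·sin(3t)} = 5·3/(s² + 9) = 15/(s² + 9)

Final answer: 15/(s² + 9)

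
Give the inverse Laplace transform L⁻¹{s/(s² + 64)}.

L⁻¹{s/(s² + 64)} = cos(8t)

Final answer: cos(8t)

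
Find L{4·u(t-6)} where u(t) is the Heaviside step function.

L{u(t-a)} = e^(-as)/s. Here a=6, so L{u(t-6)} = e^(-6s)/s, and L{4·u(t-6)} = 4·e^(-6s)/s

Final answer: 4·e^(-6s)/s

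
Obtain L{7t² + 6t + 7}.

L{7t² + 6t + 7} = 7·2/s³ + 6/s² + 7/s = 14/s³ + 6/s² + 7/s

Final answer: 14/s³ + 6/s² + 7/s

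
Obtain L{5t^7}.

L{t^n} = n!/s^(n+1). So L{5t^7} = 5·7!/s^8 = 25200/s^8

Final answer: 25200/s^8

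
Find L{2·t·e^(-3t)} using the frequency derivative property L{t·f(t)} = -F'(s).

L{e^(-3t)} = 1/(s+3). By frequency derivative: L{t·e^(-3t)} = -d/ds[1/(s+3)] = -(-1)/(s+3)² = 1/(s+3)². Then L{2·t·e^(-3t)} = 2·1/(s+3)² = 2/(s+3)²

Final answer: 2/(s+3)²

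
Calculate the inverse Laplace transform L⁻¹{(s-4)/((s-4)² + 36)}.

Using frequency shift, L⁻¹{(s-4)/((s-4)² + 36)} = e^(4t)·cos(6t)

Final answer: e^(4t)·cos(6t)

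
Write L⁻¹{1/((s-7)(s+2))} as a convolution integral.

1/((s-7)(s+2)) = (1/(s-7))·(1/(s+2)) = L{e^(7t)}·L{e^(-2t)}. So f(t) = e^(7t)*e^(-2t) = ∫₀ᵗ e^(7τ)·e^(-2(t-τ)) dτ

Final answer: ∫₀ᵗ e^(7τ)·e^(-2(t-τ)) dτ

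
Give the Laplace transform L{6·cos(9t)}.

L{cos(ωt)} = s/(s² + ω²), so L{cos(9t)} = s/(s² + 81). Then L{6·cos(9t)} = 6·s/(s² + 81) = 6s/(s² + 81)

Final answer: 6s/(s² + 81)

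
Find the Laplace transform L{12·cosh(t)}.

L{cosh(ωt)} = s/(s² - ω²), so L{cosh(t)} = s/(s² - 1). Then L{12·cosh(t)} = 12·s/(s² - 1) = 12s/(s² - 1)

Final answer: 12s/(s² - 1)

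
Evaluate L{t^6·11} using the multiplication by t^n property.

L{11} = 11/s. d^1/ds^1[1/s] = -1/s². d^2/ds^2[1/s] = 2/s^3. d^3/ds^3[1/s] = -6/s^4. d^4/ds^4[1/s] = 24/s^5. d^5/ds^5[1/s] = -120/s^6. d^6/ds^6[1/s] = 720/s^7. So L{t^6} = (-1)^{6}·720/s^7 = 720/s^7. Then L{t^6·11} = 11·720/s^7 = 7920/s^7

Final answer: 7920/s^7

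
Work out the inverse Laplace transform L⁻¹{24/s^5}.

L⁻¹{n!/s^(n+1)} = t^n with n=4. So L⁻¹{24/s^5} = t^4

Final answer: t^4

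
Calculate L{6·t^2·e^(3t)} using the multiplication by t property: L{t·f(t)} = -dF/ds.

Using L{t^n·e^(at)} = n!/(s-a)^(n+1), L{t^2·e^(3t)} = 2/(s-3)^3, so L{6·t^2·e^(3t)} = 6·2/(s-3)^3 = 12/(s-3)^3

Final answer: 12/(s-3)^3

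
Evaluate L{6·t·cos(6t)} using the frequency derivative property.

L{cos(6t)} = s/(s² + 36). Derivative: d/ds[s/(s² + 36)] = [(s² + 36) - s·2s]/(s² + 36)² = (36 - s²)/(s² + 36)². So L{t·cos(6t)} = -F'(s) = (s² - 36)/(s² + 36)². Then L{6·t·cos(6t)} = 6·(s² - 36)/(s² + 36)²

Final answer: 6·(s² - 36)/(s² + 36)²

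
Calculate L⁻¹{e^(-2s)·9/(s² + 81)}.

L⁻¹{9/(s² + 81)} = sin(9t). By the time shift theorem, L⁻¹{e^(-as)F(s)} = u(t-a)f(t-a) with a=2, so L⁻¹{e^(-2s)·9/(s² + 81)} = u(t-2)·sin(9(t-2))

Final answer: u(t-2)·sin(9(t-2))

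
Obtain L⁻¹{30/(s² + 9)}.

This is the form c·a/(s² + a²) with a = 3, c = 10. L⁻¹ = 10·sin(3t)

Final answer: 10·sin(3t)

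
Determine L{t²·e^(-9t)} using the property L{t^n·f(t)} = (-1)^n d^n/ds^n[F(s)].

L{e^(-9t)} = 1/(s+9). d/ds[1/(s+9)] = -1/(s+9)². d²/ds²[1/(s+9)] = 2/(s+9)³. So L{t²·e^(-9t)} = (-1)² · 2/(s+9)³ = 2/(s+9)³

Final answer: 2/(s+9)³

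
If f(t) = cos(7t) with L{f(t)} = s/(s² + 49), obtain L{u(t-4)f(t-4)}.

Time shift theorem: L{u(t-a)f(t-a)} = e^(-as)F(s). Here a=4, F(s) = s/(s² + 49), so L{u(t-4)f(t-4)} = e^(-4s)·s/(s² + 49)

Final answer: e^(-4s)·s/(s² + 49)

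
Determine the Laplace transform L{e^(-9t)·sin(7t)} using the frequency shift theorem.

Frequency shift: L{e^(at)f(t)} = F(s-a). L{e^(-9t)·sin(7t)} = 7/((s+9)² + 49)

Final answer: 7/((s+9)² + 49)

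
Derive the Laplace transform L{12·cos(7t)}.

L{cos(ωt)} = s/(s² + ω²), so L{cos(7t)} = s/(s² + 49). Then L{12·cos(7t)} = 12·s/(s² + 49) = 12s/(s² + 49)

Final answer: 12s/(s² + 49)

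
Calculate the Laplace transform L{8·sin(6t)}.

L{sin(ωt)} = ω/(s² + ω²), so L{sin(6t)} = 6/(s² + 36). Then L{8·sin(6t)} = 8·6/(s² + 36) = 48/(s² + 36)

Final answer: 48/(s² + 36)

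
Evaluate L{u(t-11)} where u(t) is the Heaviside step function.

L{u(t-a)} = e^(-as)/s. Here a=11, so L{u(t-11)} = e^(-11s)/s

Final answer: e^(-11s)/s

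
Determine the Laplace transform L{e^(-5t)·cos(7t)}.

L{e^(at)·cos(ωt)} = (s-a)/((s-a)² + ω²), so L{e^(-5t)·cos(7t)} = (s+5)/((s+5)² + 49)

Final answer: (s+5)/((s+5)² + 49)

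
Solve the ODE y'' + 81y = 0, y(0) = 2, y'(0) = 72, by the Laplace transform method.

L{y''} + 81L{y} = 0. s²Y - 2s - 72 + 81Y = 0. Y(s² + 81) = 2s + 72. Y = (2s + 72)/(s² + 81). Inverting: y(t) = 2cos(9t) + 8sin(9t)

Final answer: y(t) = 2cos(9t) + 8sin(9t)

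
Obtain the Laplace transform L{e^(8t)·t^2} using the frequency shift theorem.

L{e^(at)·t^n} = n!/(s-a)^(n+1), so L{e^(8t)·t^2} = 2/(s-8)^3

Final answer: 2/(s-8)^3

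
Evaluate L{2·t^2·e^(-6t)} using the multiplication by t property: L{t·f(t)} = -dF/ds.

Using L{t^n·e^(at)} = n!/(s-a)^(n+1), L{t^2·e^(-6t)} = 2/(s+6)^3, so L{2·t^2·e^(-6t)} = 2·2/(s+6)^3 = 4/(s+6)^3

Final answer: 4/(s+6)^3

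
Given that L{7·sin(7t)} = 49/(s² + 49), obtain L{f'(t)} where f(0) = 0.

L{f'(t)} = s·F(s) - f(0) = s·49/(s² + 49) - 0 = 49s/(s² + 49)

Final answer: 49s/(s² + 49)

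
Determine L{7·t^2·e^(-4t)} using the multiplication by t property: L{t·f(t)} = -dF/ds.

Using L{t^n·e^(at)} = n!/(s-a)^(n+1), L{t^2·e^(-4t)} = 2/(s+4)^3, so L{7·t^2·e^(-4t)} = 7·2/(s+4)^3 = 14/(s+4)^3

Final answer: 14/(s+4)^3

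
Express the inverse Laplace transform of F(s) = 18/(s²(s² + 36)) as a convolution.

18/(s²(s² + 36)) = (1/s²)·(18/(s² + 36)) = L{t}·L{3·sin(6t)}. So f(t) = t*(3·sin(6t)) = ∫₀ᵗ 3τ·sin(6(t-τ)) dτ

Final answer: ∫₀ᵗ 3τ·sin(6(t-τ)) dτ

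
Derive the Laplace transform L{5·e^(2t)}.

L{e^(at)} = 1/(s-a), so L{e^(2t)} = 1/(s-2). Then L{5·e^(2t)} = 5/(s-2)

Final answer: 5/(s-2)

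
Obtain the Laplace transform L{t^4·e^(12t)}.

L{t^n·e^(at)} = n!/(s-a)^(n+1), so L{t^4·e^(12t)} = 24/(s-12)^5

Final answer: 24/(s-12)^5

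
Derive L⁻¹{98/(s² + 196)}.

This is the form c·a/(s² + a²) with a = 14, c = 7. L⁻¹ = 7·sin(14t)

Final answer: 7·sin(14t)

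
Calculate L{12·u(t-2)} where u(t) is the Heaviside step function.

L{u(t-a)} = e^(-as)/s. Here a=2, so L{u(t-2)} = e^(-2s)/s, and L{12·u(t-2)} = 12·e^(-2s)/s

Final answer: 12·e^(-2s)/s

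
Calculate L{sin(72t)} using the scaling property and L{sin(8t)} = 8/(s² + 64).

Using L{f(at)} = (1/a)F(s/a) with a=9: L{sin(72t)} = (1/9) · 8/((s/9)² + 64) = (1/9) · 8·81/(s² + 5184) = 72/(s² + 5184)

Final answer: 72/(s² + 5184)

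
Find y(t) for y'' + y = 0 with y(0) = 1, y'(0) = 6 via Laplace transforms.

L{y''} + 1L{y} = 0. s²Y - s - 6 + Y = 0. Y(s² + 1) = s + 6. Y = (s + 6)/(s² + 1). Inverting: y(t) = cos(t) + 6sin(t)

Final answer: y(t) = cos(t) + 6sin(t)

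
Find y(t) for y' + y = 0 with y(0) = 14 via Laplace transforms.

L{y'} + L{y} = 0. sY - 14 + Y = 0. Y(s+1) = 14. Y = 14/(s+1)

Final answer: y(t) = 14e^(-t)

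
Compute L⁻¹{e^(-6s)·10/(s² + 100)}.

L⁻¹{10/(s² + 100)} = sin(10t). By the time shift theorem, L⁻¹{e^(-as)F(s)} = u(t-a)f(t-a) with a=6, so L⁻¹{e^(-6s)·10/(s² + 100)} = u(t-6)·sin(10(t-6))

Final answer: u(t-6)·sin(10(t-6))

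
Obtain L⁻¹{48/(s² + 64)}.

This is the form c·a/(s² + a²) with a = 8, c = 6. L⁻¹ = 6·sin(8t)

Final answer: 6·sin(8t)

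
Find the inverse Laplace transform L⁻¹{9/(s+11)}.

L⁻¹{1/(s-a)} = e^(at), so L⁻¹{1/(s+11)} = e^(-11t), and L⁻¹{9/(s+11)} = 9·e^(-11t)

Final answer: 9·e^(-11t)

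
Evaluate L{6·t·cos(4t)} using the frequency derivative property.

L{cos(4t)} = s/(s² + 16). Derivative: d/ds[s/(s² + 16)] = [(s² + 16) - s·2s]/(s² + 16)² = (16 - s²)/(s² + 16)². So L{t·cos(4t)} = -F'(s) = (s² - 16)/(s² + 16)². Then L{6·t·cos(4t)} = 6·(s² - 16)/(s² + 16)²

Final answer: 6·(s² - 16)/(s² + 16)²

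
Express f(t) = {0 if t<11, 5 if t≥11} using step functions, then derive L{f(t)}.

f(t) = 5·u(t-11). L{u(t-11)} = e^(-11s)/s, so L{f(t)} = 5·e^(-11s)/s

Final answer: 5·e^(-11s)/s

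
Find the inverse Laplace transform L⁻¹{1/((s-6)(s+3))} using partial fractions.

Decompose: A/(s-6) + B/(s+3). A = 1/9, B = -1/9. f(t) = (e^(6t) - e^(-3t))/9

Final answer: (e^(6t) - e^(-3t))/9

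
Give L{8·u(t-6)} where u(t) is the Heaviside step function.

L{u(t-a)} = e^(-as)/s. Here a=6, so L{u(t-6)} = e^(-6s)/s, and L{8·u(t-6)} = 8·e^(-6s)/s

Final answer: 8·e^(-6s)/s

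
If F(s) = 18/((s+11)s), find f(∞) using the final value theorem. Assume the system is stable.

f(∞) = lim_{s→0} sF(s) = lim_{s→0} 18/(s+11) = 18/11

Final answer: 18/11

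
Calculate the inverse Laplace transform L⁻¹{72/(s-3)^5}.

L⁻¹{n!/(s-a)^(n+1)} = t^n·e^(at) with n=4, a=3. So L⁻¹{24/(s-3)^5} = t^4·e^(3t), and L⁻¹{72/(s-3)^5} = (72/24)·t^4·e^(3t) = 3·t^4·e^(3t)

Final answer: 3·t^4·e^(3t)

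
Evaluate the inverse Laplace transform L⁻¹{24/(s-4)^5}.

L⁻¹{n!/(s-a)^(n+1)} = t^n·e^(at), so L⁻¹{24/(s-4)^5} = t^4·e^(4t)

Final answer: t^4·e^(4t)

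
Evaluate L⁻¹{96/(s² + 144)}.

This is the form c·a/(s² + a²) with a = 12, c = 8. L⁻¹ = 8·sin(12t)

Final answer: 8·sin(12t)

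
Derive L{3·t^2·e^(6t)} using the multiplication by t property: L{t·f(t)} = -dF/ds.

Using L{t^n·e^(at)} = n!/(s-a)^(n+1), L{t^2·e^(6t)} = 2/(s-6)^3, so L{3·t^2·e^(6t)} = 3·2/(s-6)^3 = 6/(s-6)^3

Final answer: 6/(s-6)^3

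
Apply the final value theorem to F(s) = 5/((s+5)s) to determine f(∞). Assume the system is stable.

f(∞) = lim_{s→0} sF(s) = lim_{s→0} 5/(s+5) = 1

Final answer: 1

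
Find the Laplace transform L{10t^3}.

L{10t^3} = 10 · L{t^3} = 10 · 6/s^4 = 60/s^4

Final answer: 60/s^4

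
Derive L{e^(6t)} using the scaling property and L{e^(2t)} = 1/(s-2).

Using L{f(at)} = (1/a)F(s/a) with a=3 and f(t) = e^(2t): L{e^(6t)} = (1/3) · 1/((s/3)-2) = (1/3) · 3/(s-6) = 1/(s-6)

Final answer: 1/(s-6)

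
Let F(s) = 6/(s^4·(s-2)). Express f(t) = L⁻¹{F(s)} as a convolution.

6/(s^4·(s-2)) = (6/s^4)·(1/(s-2)) = L{t^3}·L{e^(2t)}. So f(t) = t^3*e^(2t) = ∫₀ᵗ τ^3·e^(2(t-τ)) dτ

Final answer: ∫₀ᵗ τ^3·e^(2(t-τ)) dτ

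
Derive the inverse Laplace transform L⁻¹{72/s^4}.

L⁻¹{n!/s^(n+1)} = t^n with n=3. So L⁻¹{6/s^4} = t^3, and L⁻¹{72/s^4} = (72/6)·t^3 = 12·t^3

Final answer: 12·t^3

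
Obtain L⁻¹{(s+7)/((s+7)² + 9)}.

Using frequency shift: L⁻¹{(s-a)/((s-a)² + b²)} = e^(at)cos(bt). Here a=-7, b=3

Final answer: e^(-7t)·cos(3t)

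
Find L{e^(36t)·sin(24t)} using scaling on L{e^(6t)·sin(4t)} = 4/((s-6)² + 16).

Scaling with a=6: L{e^(36t)·sin(24t)} = (1/6) · 4/((s/6-6)² + 16). Simplifying: 24/((s-36)² + 576)

Final answer: 24/((s-36)² + 576)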